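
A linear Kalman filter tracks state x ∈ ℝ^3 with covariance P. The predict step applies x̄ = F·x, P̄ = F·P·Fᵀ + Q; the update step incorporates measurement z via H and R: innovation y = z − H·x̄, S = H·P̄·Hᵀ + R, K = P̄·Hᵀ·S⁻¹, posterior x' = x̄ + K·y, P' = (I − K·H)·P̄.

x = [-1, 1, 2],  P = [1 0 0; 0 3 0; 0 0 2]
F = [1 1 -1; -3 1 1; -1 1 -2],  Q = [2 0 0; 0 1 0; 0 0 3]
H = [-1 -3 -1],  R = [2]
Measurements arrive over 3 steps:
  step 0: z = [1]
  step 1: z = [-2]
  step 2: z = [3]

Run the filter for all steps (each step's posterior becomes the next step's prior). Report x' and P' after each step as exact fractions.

step 0: x̄ = F·x = [-2, 6, -2]
step 0: P̄ = F·P·Fᵀ + Q = [8 -2 6; -2 15 2; 6 2 15]
step 0: y = z − H·x̄ = [15]
step 0: S = H·P̄·Hᵀ + R = [172]
step 0: K = P̄·Hᵀ·S⁻¹ = [-2/43; -45/172; -27/172]
step 0: x' = x̄ + K·y = [-116/43, 357/172, -749/172]
step 0: P' = (I − K·H)·P̄ = [328/43 -176/43 204/43; -176/43 555/172 -871/172; 204/43 -871/172 1851/172]
step 1: x̄ = F·x = [321/86, 250/43, 2319/172]
step 1: P̄ = F·P·Fᵀ + Q = [691/43 -140/43 2371/86; -140/43 2993/43 2139/43; 2371/86 2139/43 17943/172]
step 1: y = z − H·x̄ = [5617/172]
step 1: S = H·P̄·Hᵀ + R = [186259/172]
step 1: K = P̄·Hᵀ·S⁻¹ = [-5826/186259; -43912/186259; -48353/186259]
step 1: x' = x̄ + K·y = [504963/186259, -351132/186259, 932185/186259]
step 1: P' = (I − K·H)·P̄ = [2795800/186259 -2093816/186259 3497300/186259; -2093816/186259 1753657/186259 -3079331/186259; 3497300/186259 -3079331/186259 5837399/186259]
step 2: x̄ = F·x = [-778354/186259, -933836/186259, -2720465/186259]
step 2: P̄ = F·P·Fᵀ + Q = [5735804/186259 5705690/186259 16373348/186259; 5705690/186259 18359949/186259 27407354/186259; 16373348/186259 27407354/186259 58951986/186259]
step 2: y = z − H·x̄ = [-5741550/186259]
step 2: S = H·P̄·Hᵀ + R = [461724809/186259]
step 2: K = P̄·Hᵀ·S⁻¹ = [-5603746/65960687; -88192891/461724809; -157547396/461724809]
step 2: x' = x̄ + K·y = [-102902822/65960687, 403677914/461724809, -1887371515/461724809]
step 2: P' = (I − K·H)·P̄ = [851093304/65960687 -632771184/65960687 1058427740/65960687; -632771184/65960687 3754223540/461724809 -6656886550/461724809; 1058427740/65960687 -6656886550/461724809 12876760262/461724809]

step 0: x' = [-116/43, 357/172, -749/172], P' = [328/43 -176/43 204/43; -176/43 555/172 -871/172; 204/43 -871/172 1851/172]
step 1: x' = [504963/186259, -351132/186259, 932185/186259], P' = [2795800/186259 -2093816/186259 3497300/186259; -2093816/186259 1753657/186259 -3079331/186259; 3497300/186259 -3079331/186259 5837399/186259]
step 2: x' = [-102902822/65960687, 403677914/461724809, -1887371515/461724809], P' = [851093304/65960687 -632771184/65960687 1058427740/65960687; -632771184/65960687 3754223540/461724809 -6656886550/461724809; 1058427740/65960687 -6656886550/461724809 12876760262/461724809]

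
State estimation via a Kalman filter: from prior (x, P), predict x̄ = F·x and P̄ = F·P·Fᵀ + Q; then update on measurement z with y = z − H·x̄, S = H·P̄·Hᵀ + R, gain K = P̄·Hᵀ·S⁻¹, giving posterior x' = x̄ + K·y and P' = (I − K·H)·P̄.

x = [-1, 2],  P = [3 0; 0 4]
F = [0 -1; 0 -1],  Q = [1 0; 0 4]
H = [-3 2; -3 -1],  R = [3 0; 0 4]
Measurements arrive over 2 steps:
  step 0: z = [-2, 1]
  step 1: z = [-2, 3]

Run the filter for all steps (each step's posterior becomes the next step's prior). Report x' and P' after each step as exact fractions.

step 0: x' = [-207/2303, -2306/2303], P' = [516/2303 408/2303; 408/2303 1608/2303]
step 1: x' = [-435487/1828781, -2293034/1828781], P' = [374720/1828781 278076/1828781; 278076/1828781 1216716/1828781]

step 0: x̄ = F·x = [-2, -2]
step 0: P̄ = F·P·Fᵀ + Q = [5 4; 4 8]
step 0: y = z − H·x̄ = [-4, -7]
step 0: S = H·P̄·Hᵀ + R = [32 17; 17 81]
step 0: K = P̄·Hᵀ·S⁻¹ = [-244/2303 -489/2303; 664/2303 -708/2303]
step 0: x' = x̄ + K·y = [-207/2303, -2306/2303]
step 0: P' = (I − K·H)·P̄ = [516/2303 408/2303; 408/2303 1608/2303]
step 1: x̄ = F·x = [2306/2303, 2306/2303]
step 1: P̄ = F·P·Fᵀ + Q = [3911/2303 1608/2303; 1608/2303 10820/2303]
step 1: y = z − H·x̄ = [-2300/2303, 16133/2303]
step 1: S = H·P̄·Hᵀ + R = [66092/2303 8735/2303; 8735/2303 64879/2303]
step 1: K = P̄·Hᵀ·S⁻¹ = [-189336/1828781 -350559/1828781; 533068/1828781 -512736/1828781]
step 1: x' = x̄ + K·y = [-435487/1828781, -2293034/1828781]
step 1: P' = (I − K·H)·P̄ = [374720/1828781 278076/1828781; 278076/1828781 1216716/1828781]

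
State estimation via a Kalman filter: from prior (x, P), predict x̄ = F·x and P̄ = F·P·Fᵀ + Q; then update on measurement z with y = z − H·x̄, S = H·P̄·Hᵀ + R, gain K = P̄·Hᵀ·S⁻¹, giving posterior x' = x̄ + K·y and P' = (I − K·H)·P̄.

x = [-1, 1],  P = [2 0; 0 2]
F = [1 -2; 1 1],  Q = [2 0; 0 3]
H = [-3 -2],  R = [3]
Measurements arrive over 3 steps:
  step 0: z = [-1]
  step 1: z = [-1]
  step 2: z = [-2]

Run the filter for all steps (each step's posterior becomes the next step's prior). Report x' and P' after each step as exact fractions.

step 0: x' = [-5/23, 16/23], P' = [356/115 -486/115; -486/115 741/115]
step 1: x' = [3259/43991, 16267/43991], P' = [92050/43991 -115272/43991; -115272/43991 171438/43991]
step 2: x' = [4140415/11106841, 4691086/11106841], P' = [22206968/11106841 -27746190/11106841; -27746190/11106841 41504043/11106841]

step 0: x̄ = F·x = [-3, 0]
step 0: P̄ = F·P·Fᵀ + Q = [12 -2; -2 7]
step 0: y = z − H·x̄ = [-10]
step 0: S = H·P̄·Hᵀ + R = [115]
step 0: K = P̄·Hᵀ·S⁻¹ = [-32/115; -8/115]
step 0: x' = x̄ + K·y = [-5/23, 16/23]
step 0: P' = (I − K·H)·P̄ = [356/115 -486/115; -486/115 741/115]
step 1: x̄ = F·x = [-37/23, 11/23]
step 1: P̄ = F·P·Fᵀ + Q = [5494/115 -128/23; -128/23 94/23]
step 1: y = z − H·x̄ = [-112/23]
step 1: S = H·P̄·Hᵀ + R = [43991/115]
step 1: K = P̄·Hᵀ·S⁻¹ = [-15202/43991; 980/43991]
step 1: x' = x̄ + K·y = [3259/43991, 16267/43991]
step 1: P' = (I − K·H)·P̄ = [92050/43991 -115272/43991; -115272/43991 171438/43991]
step 2: x̄ = F·x = [-29275/43991, 19526/43991]
step 2: P̄ = F·P·Fᵀ + Q = [1326872/43991 -135554/43991; -135554/43991 164917/43991]
step 2: y = z − H·x̄ = [-136755/43991]
step 2: S = H·P̄·Hᵀ + R = [11106841/43991]
step 2: K = P̄·Hᵀ·S⁻¹ = [-3709508/11106841; 76828/11106841]
step 2: x' = x̄ + K·y = [4140415/11106841, 4691086/11106841]
step 2: P' = (I − K·H)·P̄ = [22206968/11106841 -27746190/11106841; -27746190/11106841 41504043/11106841]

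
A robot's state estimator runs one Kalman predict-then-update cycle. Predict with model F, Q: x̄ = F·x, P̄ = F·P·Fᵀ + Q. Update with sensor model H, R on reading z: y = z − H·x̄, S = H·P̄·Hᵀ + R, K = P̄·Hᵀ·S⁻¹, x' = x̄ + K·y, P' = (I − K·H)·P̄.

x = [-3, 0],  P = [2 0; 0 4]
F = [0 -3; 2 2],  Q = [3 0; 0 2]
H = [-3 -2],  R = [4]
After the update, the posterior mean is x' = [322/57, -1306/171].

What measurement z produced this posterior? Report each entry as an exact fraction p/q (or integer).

z = [-2]

x̄ = F·x = [0, -6]
P̄ = F·P·Fᵀ + Q = [39 -24; -24 26]
S = H·P̄·Hᵀ + R = [171]
K = P̄·Hᵀ·S⁻¹ = [-23/57; 20/171]
x' − x̄ = [322/57, -280/171] = K·y
y = (KᵀK)⁻¹·Kᵀ·(x' − x̄) = [-14]
z = y + H·x̄ = [-14] + [12] = [-2]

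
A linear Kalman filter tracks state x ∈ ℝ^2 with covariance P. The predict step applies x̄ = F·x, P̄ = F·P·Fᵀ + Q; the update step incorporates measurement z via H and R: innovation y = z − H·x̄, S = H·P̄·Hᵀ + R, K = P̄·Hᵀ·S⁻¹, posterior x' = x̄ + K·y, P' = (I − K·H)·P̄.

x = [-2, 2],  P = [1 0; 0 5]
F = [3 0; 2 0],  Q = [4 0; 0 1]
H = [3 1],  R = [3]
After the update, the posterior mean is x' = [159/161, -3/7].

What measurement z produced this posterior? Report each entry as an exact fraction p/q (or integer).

x̄ = F·x = [-6, -4]
P̄ = F·P·Fᵀ + Q = [13 6; 6 5]
S = H·P̄·Hᵀ + R = [161]
K = P̄·Hᵀ·S⁻¹ = [45/161; 1/7]
x' − x̄ = [1125/161, 25/7] = K·y
y = (KᵀK)⁻¹·Kᵀ·(x' − x̄) = [25]
z = y + H·x̄ = [25] + [-22] = [3]

z = [3]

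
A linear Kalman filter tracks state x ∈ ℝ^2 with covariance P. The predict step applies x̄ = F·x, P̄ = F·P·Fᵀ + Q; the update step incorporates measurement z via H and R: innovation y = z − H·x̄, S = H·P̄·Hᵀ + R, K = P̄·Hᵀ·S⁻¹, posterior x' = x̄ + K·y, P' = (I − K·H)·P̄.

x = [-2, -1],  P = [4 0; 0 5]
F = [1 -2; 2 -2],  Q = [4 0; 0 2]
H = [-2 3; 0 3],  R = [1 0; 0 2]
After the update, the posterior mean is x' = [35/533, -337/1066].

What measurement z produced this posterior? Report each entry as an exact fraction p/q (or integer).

x̄ = F·x = [0, -2]
P̄ = F·P·Fᵀ + Q = [28 28; 28 38]
S = H·P̄·Hᵀ + R = [119 174; 174 344]
K = P̄·Hᵀ·S⁻¹ = [-1246/2665 1281/2665; 29/2665 1737/5330]
x' − x̄ = [35/533, 1795/1066] = K·y
y = (KᵀK)⁻¹·Kᵀ·(x' − x̄) = [5, 5]
z = y + H·x̄ = [5, 5] + [-6, -6] = [-1, -1]

z = [-1, -1]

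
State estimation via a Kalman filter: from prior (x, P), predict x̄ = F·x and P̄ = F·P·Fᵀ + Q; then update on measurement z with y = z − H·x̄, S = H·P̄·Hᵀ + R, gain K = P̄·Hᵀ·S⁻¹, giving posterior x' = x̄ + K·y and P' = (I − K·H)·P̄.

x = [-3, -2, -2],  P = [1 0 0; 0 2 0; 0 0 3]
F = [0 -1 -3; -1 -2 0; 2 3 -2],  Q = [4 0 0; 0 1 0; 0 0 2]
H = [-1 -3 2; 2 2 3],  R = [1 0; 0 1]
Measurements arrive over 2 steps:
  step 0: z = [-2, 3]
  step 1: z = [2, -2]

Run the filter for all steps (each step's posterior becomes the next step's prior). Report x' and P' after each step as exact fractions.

step 0: x' = [48937/37692, 24217/94230, -2267/94230], P' = [72895/37692 -18283/18846 -10501/18846; -18283/18846 26417/47115 13103/47115; -10501/18846 13103/47115 11147/47115]
step 1: x' = [-154684683/260510905, -396350848/781532715, 63997291/781532715], P' = [483173274/260510905 -242105362/260510905 -140459656/260510905; -242105362/260510905 420527953/781532715 210719144/781532715; -140459656/260510905 210719144/781532715 181449772/781532715]

step 0: x̄ = F·x = [8, 7, -8]
step 0: P̄ = F·P·Fᵀ + Q = [33 4 12; 4 10 -14; 12 -14 36]
step 0: y = z − H·x̄ = [43, -3]
step 0: S = H·P̄·Hᵀ + R = [412 140; 140 505]
step 0: K = P̄·Hᵀ·S⁻¹ = [-5201/37692 2413/9423; -2935/18846 728/47115; 3695/18846 7142/47115]
step 0: x' = x̄ + K·y = [48937/37692, 24217/94230, -2267/94230]
step 0: P' = (I − K·H)·P̄ = [72895/37692 -18283/18846 -10501/18846; -18283/18846 26417/47115 13103/47115; -10501/18846 13103/47115 11147/47115]
step 1: x̄ = F·x = [-8708/47115, -113851/62820, 10729/3141]
step 1: P̄ = F·P·Fᵀ + Q = [393818/47115 2329/15705 9656/3141; 2329/15705 27143/20940 -464/1047; 9656/3141 -464/1047 5452/1047]
step 1: y = z − H·x̄ = [-1970051/188460, -155537/18846]
step 1: S = H·P̄·Hᵀ + R = [6740243/188460 204527/18846; 204527/18846 1123630/9423]
step 1: K = P̄·Hᵀ·S⁻¹ = [-7555300/52102181 60756856/260510905; -22765897/156306543 20581166/781532715; 30424216/156306543 123029668/781532715]
step 1: x' = x̄ + K·y = [-154684683/260510905, -396350848/781532715, 63997291/781532715]
step 1: P' = (I − K·H)·P̄ = [483173274/260510905 -242105362/260510905 -140459656/260510905; -242105362/260510905 420527953/781532715 210719144/781532715; -140459656/260510905 210719144/781532715 181449772/781532715]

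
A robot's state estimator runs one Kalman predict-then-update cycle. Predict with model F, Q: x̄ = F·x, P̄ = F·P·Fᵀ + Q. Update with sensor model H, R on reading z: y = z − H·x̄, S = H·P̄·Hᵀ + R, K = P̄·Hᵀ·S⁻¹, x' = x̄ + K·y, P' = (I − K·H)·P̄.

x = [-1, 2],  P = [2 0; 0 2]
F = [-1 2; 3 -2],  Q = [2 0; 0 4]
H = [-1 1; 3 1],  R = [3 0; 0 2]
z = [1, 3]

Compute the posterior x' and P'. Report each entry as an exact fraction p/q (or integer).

x' = [923/1466, 776/733]
P' = [223/733 -308/733; -308/733 1234/733]

x̄ = F·x = [5, -7]
P̄ = F·P·Fᵀ + Q = [12 -14; -14 30]
y = z − H·x̄ = [13, -5]
S = H·P̄·Hᵀ + R = [73 -34; -34 56]
K = P̄·Hᵀ·S⁻¹ = [-177/733 361/1466; 514/733 155/733]
x' = x̄ + K·y = [923/1466, 776/733]
P' = (I − K·H)·P̄ = [223/733 -308/733; -308/733 1234/733]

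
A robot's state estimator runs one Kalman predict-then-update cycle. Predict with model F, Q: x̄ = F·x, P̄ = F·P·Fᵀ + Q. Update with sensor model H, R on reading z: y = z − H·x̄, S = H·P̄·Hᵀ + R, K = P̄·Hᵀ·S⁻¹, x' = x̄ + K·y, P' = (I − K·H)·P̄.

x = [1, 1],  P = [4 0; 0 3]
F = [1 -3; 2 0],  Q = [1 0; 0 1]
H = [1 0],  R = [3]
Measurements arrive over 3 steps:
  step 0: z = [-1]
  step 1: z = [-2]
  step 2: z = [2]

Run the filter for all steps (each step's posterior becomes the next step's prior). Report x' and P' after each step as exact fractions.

step 0: x̄ = F·x = [-2, 2]
step 0: P̄ = F·P·Fᵀ + Q = [32 8; 8 17]
step 0: y = z − H·x̄ = [1]
step 0: S = H·P̄·Hᵀ + R = [35]
step 0: K = P̄·Hᵀ·S⁻¹ = [32/35; 8/35]
step 0: x' = x̄ + K·y = [-38/35, 78/35]
step 0: P' = (I − K·H)·P̄ = [96/35 24/35; 24/35 531/35]
step 1: x̄ = F·x = [-272/35, -76/35]
step 1: P̄ = F·P·Fᵀ + Q = [4766/35 48/35; 48/35 419/35]
step 1: y = z − H·x̄ = [202/35]
step 1: S = H·P̄·Hᵀ + R = [4871/35]
step 1: K = P̄·Hᵀ·S⁻¹ = [4766/4871; 48/4871]
step 1: x' = x̄ + K·y = [-10348/4871, -10300/4871]
step 1: P' = (I − K·H)·P̄ = [14298/4871 144/4871; 144/4871 58247/4871]
step 2: x̄ = F·x = [20552/4871, -20696/4871]
step 2: P̄ = F·P·Fᵀ + Q = [542528/4871 27732/4871; 27732/4871 62063/4871]
step 2: y = z − H·x̄ = [-10810/4871]
step 2: S = H·P̄·Hᵀ + R = [557141/4871]
step 2: K = P̄·Hᵀ·S⁻¹ = [542528/557141; 27732/557141]
step 2: x' = x̄ + K·y = [1146712/557141, -2428736/557141]
step 2: P' = (I − K·H)·P̄ = [1627584/557141 83196/557141; 83196/557141 6940829/557141]

step 0: x' = [-38/35, 78/35], P' = [96/35 24/35; 24/35 531/35]
step 1: x' = [-10348/4871, -10300/4871], P' = [14298/4871 144/4871; 144/4871 58247/4871]
step 2: x' = [1146712/557141, -2428736/557141], P' = [1627584/557141 83196/557141; 83196/557141 6940829/557141]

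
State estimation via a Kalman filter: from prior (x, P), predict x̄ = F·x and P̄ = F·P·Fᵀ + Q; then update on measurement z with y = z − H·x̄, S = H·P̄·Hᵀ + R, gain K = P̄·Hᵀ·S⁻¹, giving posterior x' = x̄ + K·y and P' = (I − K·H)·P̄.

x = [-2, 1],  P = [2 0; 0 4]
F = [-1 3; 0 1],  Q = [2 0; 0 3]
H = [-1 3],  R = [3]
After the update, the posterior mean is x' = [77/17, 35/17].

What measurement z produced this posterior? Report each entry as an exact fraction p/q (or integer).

x̄ = F·x = [5, 1]
P̄ = F·P·Fᵀ + Q = [40 12; 12 7]
S = H·P̄·Hᵀ + R = [34]
K = P̄·Hᵀ·S⁻¹ = [-2/17; 9/34]
x' − x̄ = [-8/17, 18/17] = K·y
y = (KᵀK)⁻¹·Kᵀ·(x' − x̄) = [4]
z = y + H·x̄ = [4] + [-2] = [2]

z = [2]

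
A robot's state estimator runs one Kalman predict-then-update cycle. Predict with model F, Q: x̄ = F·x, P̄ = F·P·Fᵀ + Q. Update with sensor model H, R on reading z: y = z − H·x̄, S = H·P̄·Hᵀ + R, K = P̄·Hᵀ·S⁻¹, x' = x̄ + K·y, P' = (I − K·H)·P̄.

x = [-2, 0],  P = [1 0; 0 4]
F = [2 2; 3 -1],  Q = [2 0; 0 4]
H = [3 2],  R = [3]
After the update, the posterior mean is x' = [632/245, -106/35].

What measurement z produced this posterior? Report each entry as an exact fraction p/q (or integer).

x̄ = F·x = [-4, -6]
P̄ = F·P·Fᵀ + Q = [22 -2; -2 17]
S = H·P̄·Hᵀ + R = [245]
K = P̄·Hᵀ·S⁻¹ = [62/245; 4/35]
x' − x̄ = [1612/245, 104/35] = K·y
y = (KᵀK)⁻¹·Kᵀ·(x' − x̄) = [26]
z = y + H·x̄ = [26] + [-24] = [2]

z = [2]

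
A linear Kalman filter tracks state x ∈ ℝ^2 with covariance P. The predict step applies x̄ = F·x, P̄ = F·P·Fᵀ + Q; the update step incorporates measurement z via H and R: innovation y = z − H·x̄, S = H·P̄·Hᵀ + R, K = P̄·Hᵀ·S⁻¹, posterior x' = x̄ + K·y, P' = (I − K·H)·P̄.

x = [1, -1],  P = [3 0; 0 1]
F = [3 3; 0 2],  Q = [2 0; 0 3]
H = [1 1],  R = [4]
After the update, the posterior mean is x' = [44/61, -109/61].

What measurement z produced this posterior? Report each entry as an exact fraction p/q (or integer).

z = [-1]

x̄ = F·x = [0, -2]
P̄ = F·P·Fᵀ + Q = [38 6; 6 7]
S = H·P̄·Hᵀ + R = [61]
K = P̄·Hᵀ·S⁻¹ = [44/61; 13/61]
x' − x̄ = [44/61, 13/61] = K·y
y = (KᵀK)⁻¹·Kᵀ·(x' − x̄) = [1]
z = y + H·x̄ = [1] + [-2] = [-1]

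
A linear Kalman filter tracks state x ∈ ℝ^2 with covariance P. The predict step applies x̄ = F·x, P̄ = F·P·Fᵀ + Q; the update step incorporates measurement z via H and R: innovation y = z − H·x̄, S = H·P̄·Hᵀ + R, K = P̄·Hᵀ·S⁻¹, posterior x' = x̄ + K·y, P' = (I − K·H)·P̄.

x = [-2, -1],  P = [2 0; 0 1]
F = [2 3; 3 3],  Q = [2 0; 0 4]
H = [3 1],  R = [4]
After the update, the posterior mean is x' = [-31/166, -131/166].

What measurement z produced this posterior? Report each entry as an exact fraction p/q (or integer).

x̄ = F·x = [-7, -9]
P̄ = F·P·Fᵀ + Q = [19 21; 21 31]
S = H·P̄·Hᵀ + R = [332]
K = P̄·Hᵀ·S⁻¹ = [39/166; 47/166]
x' − x̄ = [1131/166, 1363/166] = K·y
y = (KᵀK)⁻¹·Kᵀ·(x' − x̄) = [29]
z = y + H·x̄ = [29] + [-30] = [-1]

z = [-1]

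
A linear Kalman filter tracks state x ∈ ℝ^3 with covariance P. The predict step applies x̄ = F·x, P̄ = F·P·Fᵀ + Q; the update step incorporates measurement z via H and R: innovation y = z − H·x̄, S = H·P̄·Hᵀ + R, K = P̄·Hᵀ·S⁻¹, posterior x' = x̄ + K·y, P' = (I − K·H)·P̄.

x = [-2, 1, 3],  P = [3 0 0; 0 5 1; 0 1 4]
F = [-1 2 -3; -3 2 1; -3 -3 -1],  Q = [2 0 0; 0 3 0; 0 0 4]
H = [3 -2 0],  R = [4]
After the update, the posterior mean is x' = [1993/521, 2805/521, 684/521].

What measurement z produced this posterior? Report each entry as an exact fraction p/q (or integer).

z = [1]

x̄ = F·x = [-5, 11, 0]
P̄ = F·P·Fᵀ + Q = [49 13 -2; 13 58 -12; -2 -12 86]
S = H·P̄·Hᵀ + R = [521]
K = P̄·Hᵀ·S⁻¹ = [121/521; -77/521; 18/521]
x' − x̄ = [4598/521, -2926/521, 684/521] = K·y
y = (KᵀK)⁻¹·Kᵀ·(x' − x̄) = [38]
z = y + H·x̄ = [38] + [-37] = [1]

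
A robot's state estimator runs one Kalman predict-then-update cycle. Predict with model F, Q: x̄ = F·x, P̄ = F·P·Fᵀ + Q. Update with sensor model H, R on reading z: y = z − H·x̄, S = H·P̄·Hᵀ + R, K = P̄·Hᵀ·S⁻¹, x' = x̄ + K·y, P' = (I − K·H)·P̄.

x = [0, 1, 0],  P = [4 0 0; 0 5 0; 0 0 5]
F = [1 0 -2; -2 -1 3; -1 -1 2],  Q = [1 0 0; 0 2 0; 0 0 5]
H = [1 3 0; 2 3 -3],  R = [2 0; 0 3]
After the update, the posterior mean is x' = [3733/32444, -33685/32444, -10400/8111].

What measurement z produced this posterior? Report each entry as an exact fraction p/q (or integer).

z = [-3, 1]

x̄ = F·x = [0, -1, -1]
P̄ = F·P·Fᵀ + Q = [25 -38 -24; -38 68 43; -24 43 34]
S = H·P̄·Hᵀ + R = [411 5; 5 79]
K = P̄·Hᵀ·S⁻¹ = [-7071/32444 3733/32444; 13119/32444 -1241/32444; 2100/8111 -2289/8111]
x' − x̄ = [3733/32444, -1241/32444, -2289/8111] = K·y
y = (KᵀK)⁻¹·Kᵀ·(x' − x̄) = [0, 1]
z = y + H·x̄ = [0, 1] + [-3, 0] = [-3, 1]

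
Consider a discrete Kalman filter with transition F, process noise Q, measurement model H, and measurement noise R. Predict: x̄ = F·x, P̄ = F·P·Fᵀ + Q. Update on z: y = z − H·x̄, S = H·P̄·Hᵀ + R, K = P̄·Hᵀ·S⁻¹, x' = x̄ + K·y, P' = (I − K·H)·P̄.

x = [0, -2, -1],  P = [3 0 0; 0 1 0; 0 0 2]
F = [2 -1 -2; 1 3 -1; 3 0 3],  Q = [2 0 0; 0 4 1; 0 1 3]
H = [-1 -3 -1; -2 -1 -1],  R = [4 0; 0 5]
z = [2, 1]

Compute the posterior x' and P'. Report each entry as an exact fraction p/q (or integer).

x' = [51/28, -733/1876, -3131/938]
P' = [1451/252 389/252 -461/42; 389/252 34577/16884 -17513/2814; -461/42 -17513/2814 13897/469]

x̄ = F·x = [4, -5, -3]
P̄ = F·P·Fᵀ + Q = [23 7 6; 7 18 4; 6 4 48]
y = z − H·x̄ = [-12, 1]
S = H·P̄·Hᵀ + R = [315 231; 231 223]
K = P̄·Hᵀ·S⁻¹ = [37/252 -5/12; -6179/16884 175/804; 11/2814 -39/134]
x' = x̄ + K·y = [51/28, -733/1876, -3131/938]
P' = (I − K·H)·P̄ = [1451/252 389/252 -461/42; 389/252 34577/16884 -17513/2814; -461/42 -17513/2814 13897/469]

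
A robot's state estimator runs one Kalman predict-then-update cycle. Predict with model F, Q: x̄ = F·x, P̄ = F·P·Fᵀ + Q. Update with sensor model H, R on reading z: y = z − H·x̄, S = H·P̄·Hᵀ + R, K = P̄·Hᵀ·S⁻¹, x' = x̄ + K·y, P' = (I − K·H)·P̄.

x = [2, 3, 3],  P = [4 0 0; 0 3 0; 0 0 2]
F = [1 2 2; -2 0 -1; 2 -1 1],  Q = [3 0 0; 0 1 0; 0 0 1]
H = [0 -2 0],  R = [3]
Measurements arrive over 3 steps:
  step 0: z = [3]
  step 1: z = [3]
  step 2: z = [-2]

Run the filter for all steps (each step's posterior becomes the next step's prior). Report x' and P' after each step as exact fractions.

step 0: x' = [842/79, -135/79, -80/79], P' = [1557/79 -36/79 -390/79; -36/79 57/79 -54/79; -390/79 -54/79 442/79]
step 1: x' = [-25604/20993, -35946/20993, 9755/2999], P' = [276202/20993 -5388/20993 1298/2999; -5388/20993 15567/20993 -2244/2999; 1298/2999 -2244/2999 10410/2999]
step 2: x' = [4302542/5003039, 4888829/5003039, 3637969/5003039], P' = [47840103/5003039 -2071818/5003039 2700540/5003039; -2071818/5003039 3705045/5003039 -3721518/5003039; 2700540/5003039 -3721518/5003039 17448242/5003039]

step 0: x̄ = F·x = [14, -7, 4]
step 0: P̄ = F·P·Fᵀ + Q = [27 -12 6; -12 19 -18; 6 -18 22]
step 0: y = z − H·x̄ = [-11]
step 0: S = H·P̄·Hᵀ + R = [79]
step 0: K = P̄·Hᵀ·S⁻¹ = [24/79; -38/79; 36/79]
step 0: x' = x̄ + K·y = [842/79, -135/79, -80/79]
step 0: P' = (I − K·H)·P̄ = [1557/79 -36/79 -390/79; -36/79 57/79 -54/79; -390/79 -54/79 442/79]
step 1: x̄ = F·x = [412/79, -1604/79, 1739/79]
step 1: P̄ = F·P·Fᵀ + Q = [1654/79 -1796/79 1826/79; -1796/79 5189/79 -5236/79; 1826/79 -5236/79 5498/79]
step 1: y = z − H·x̄ = [-2971/79]
step 1: S = H·P̄·Hᵀ + R = [20993/79]
step 1: K = P̄·Hᵀ·S⁻¹ = [3592/20993; -10378/20993; 1496/2999]
step 1: x' = x̄ + K·y = [-25604/20993, -35946/20993, 9755/2999]
step 1: P' = (I − K·H)·P̄ = [276202/20993 -5388/20993 1298/2999; -5388/20993 15567/20993 -2244/2999; 1298/2999 -2244/2999 10410/2999]
step 2: x̄ = F·x = [5582/2999, -17077/20993, 53023/20993]
step 2: P̄ = F·P·Fᵀ + Q = [83151/2999 -98658/2999 99468/2999; -98658/2999 1235015/20993 -1240506/20993; 99468/2999 -1240506/20993 1303550/20993]
step 2: y = z − H·x̄ = [-76140/20993]
step 2: S = H·P̄·Hᵀ + R = [5003039/20993]
step 2: K = P̄·Hᵀ·S⁻¹ = [1381212/5003039; -2470030/5003039; 2481012/5003039]
step 2: x' = x̄ + K·y = [4302542/5003039, 4888829/5003039, 3637969/5003039]
step 2: P' = (I − K·H)·P̄ = [47840103/5003039 -2071818/5003039 2700540/5003039; -2071818/5003039 3705045/5003039 -3721518/5003039; 2700540/5003039 -3721518/5003039 17448242/5003039]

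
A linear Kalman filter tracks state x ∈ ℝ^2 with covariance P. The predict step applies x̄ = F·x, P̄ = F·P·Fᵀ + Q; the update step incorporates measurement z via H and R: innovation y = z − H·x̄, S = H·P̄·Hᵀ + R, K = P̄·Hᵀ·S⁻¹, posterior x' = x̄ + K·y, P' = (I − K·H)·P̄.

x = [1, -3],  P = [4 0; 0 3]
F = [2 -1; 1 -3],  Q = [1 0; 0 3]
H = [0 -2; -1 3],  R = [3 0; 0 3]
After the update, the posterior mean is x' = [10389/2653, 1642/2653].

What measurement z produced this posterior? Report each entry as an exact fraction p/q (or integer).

x̄ = F·x = [5, 10]
P̄ = F·P·Fᵀ + Q = [20 17; 17 34]
S = H·P̄·Hᵀ + R = [139 -170; -170 227]
K = P̄·Hᵀ·S⁻¹ = [-2448/2653 -1471/2653; -986/2653 255/2653]
x' − x̄ = [-2876/2653, -24888/2653] = K·y
y = (KᵀK)⁻¹·Kᵀ·(x' − x̄) = [18, -28]
z = y + H·x̄ = [18, -28] + [-20, 25] = [-2, -3]

z = [-2, -3]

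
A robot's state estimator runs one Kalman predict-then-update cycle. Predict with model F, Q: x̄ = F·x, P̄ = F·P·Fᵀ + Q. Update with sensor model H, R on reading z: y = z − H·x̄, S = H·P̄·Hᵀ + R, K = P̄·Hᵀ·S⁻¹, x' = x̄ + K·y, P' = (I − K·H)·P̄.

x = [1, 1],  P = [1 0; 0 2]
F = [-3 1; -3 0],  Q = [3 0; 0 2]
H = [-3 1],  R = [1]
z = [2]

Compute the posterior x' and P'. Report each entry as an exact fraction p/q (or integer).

x' = [-45/28, -59/21]
P' = [29/28 19/7; 19/7 167/21]

x̄ = F·x = [-2, -3]
P̄ = F·P·Fᵀ + Q = [14 9; 9 11]
y = z − H·x̄ = [-1]
S = H·P̄·Hᵀ + R = [84]
K = P̄·Hᵀ·S⁻¹ = [-11/28; -4/21]
x' = x̄ + K·y = [-45/28, -59/21]
P' = (I − K·H)·P̄ = [29/28 19/7; 19/7 167/21]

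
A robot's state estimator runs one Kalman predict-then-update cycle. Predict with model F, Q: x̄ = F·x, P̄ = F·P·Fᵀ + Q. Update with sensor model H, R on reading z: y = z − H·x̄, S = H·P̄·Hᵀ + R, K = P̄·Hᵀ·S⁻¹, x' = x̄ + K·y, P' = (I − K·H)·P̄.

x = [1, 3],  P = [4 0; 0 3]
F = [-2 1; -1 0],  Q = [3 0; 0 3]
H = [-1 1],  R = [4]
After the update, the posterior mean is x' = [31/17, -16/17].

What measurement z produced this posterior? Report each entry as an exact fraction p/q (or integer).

z = [-3]

x̄ = F·x = [1, -1]
P̄ = F·P·Fᵀ + Q = [22 8; 8 7]
S = H·P̄·Hᵀ + R = [17]
K = P̄·Hᵀ·S⁻¹ = [-14/17; -1/17]
x' − x̄ = [14/17, 1/17] = K·y
y = (KᵀK)⁻¹·Kᵀ·(x' − x̄) = [-1]
z = y + H·x̄ = [-1] + [-2] = [-3]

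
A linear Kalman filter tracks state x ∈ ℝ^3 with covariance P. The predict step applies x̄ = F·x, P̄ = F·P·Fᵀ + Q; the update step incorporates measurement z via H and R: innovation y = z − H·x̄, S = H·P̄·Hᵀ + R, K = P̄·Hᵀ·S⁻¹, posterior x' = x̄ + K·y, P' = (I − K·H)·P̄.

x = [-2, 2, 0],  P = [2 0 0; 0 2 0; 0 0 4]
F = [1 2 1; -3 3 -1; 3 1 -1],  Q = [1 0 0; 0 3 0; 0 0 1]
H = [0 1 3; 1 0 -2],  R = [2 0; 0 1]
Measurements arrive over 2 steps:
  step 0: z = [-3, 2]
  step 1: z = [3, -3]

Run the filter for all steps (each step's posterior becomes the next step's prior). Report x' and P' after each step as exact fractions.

step 0: x' = [-2543/1238, 2370/619, -1343/619], P' = [29471/3714 -39815/3714 13999/3714; -39815/3714 34072/1857 -10724/1857; 13999/3714 -10724/1857 3766/1857]
step 1: x' = [-1615561/1388873, 17985798/48610555, 8811046/9722111], P' = [2823897/1388873 -3370209/1388873 1349783/1388873; -3370209/1388873 336977101/48610555 -18380618/9722111; 1349783/1388873 -18380618/9722111 6907751/9722111]

step 0: x̄ = F·x = [2, 12, -4]
step 0: P̄ = F·P·Fᵀ + Q = [15 2 6; 2 43 -8; 6 -8 25]
step 0: y = z − H·x̄ = [-3, -8]
step 0: S = H·P̄·Hᵀ + R = [222 -114; -114 92]
step 0: K = P̄·Hᵀ·S⁻¹ = [1091/3714 491/1238; 950/1857 1027/1238; 287/1857 -355/1238]
step 0: x' = x̄ + K·y = [-2543/1238, 2370/619, -1343/619]
step 0: P' = (I − K·H)·P̄ = [29471/3714 -39815/3714 13999/3714; -39815/3714 34072/1857 -10724/1857; 13999/3714 -10724/1857 3766/1857]
step 1: x̄ = F·x = [4251/1238, 24535/1238, -203/1238]
step 1: P̄ = F·P·Fᵀ + Q = [96239/3714 177460/1857 -2015/619; 177460/1857 1826561/3714 -68791/1238; -2015/619 -68791/1238 21547/1238]
step 1: y = z − H·x̄ = [-10106/619, -8371/1238]
step 1: S = H·P̄·Hᵀ + R = [588760/1857 171775/1857; 171775/1857 406877/3714]
step 1: K = P̄·Hᵀ·S⁻¹ = [339570/1388873 124331/1388873; 61267831/97221110 13169773/9722111; 2342635/19444222 -4367021/9722111]
step 1: x' = x̄ + K·y = [-1615561/1388873, 17985798/48610555, 8811046/9722111]
step 1: P' = (I − K·H)·P̄ = [2823897/1388873 -3370209/1388873 1349783/1388873; -3370209/1388873 336977101/48610555 -18380618/9722111; 1349783/1388873 -18380618/9722111 6907751/9722111]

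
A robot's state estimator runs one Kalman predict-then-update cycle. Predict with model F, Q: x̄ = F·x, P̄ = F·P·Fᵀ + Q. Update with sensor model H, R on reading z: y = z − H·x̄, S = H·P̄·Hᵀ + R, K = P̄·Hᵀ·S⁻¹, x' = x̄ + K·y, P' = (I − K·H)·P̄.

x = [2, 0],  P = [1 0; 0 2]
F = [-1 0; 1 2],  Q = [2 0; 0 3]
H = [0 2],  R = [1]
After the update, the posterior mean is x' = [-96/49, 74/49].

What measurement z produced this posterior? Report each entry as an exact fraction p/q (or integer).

z = [3]

x̄ = F·x = [-2, 2]
P̄ = F·P·Fᵀ + Q = [3 -1; -1 12]
S = H·P̄·Hᵀ + R = [49]
K = P̄·Hᵀ·S⁻¹ = [-2/49; 24/49]
x' − x̄ = [2/49, -24/49] = K·y
y = (KᵀK)⁻¹·Kᵀ·(x' − x̄) = [-1]
z = y + H·x̄ = [-1] + [4] = [3]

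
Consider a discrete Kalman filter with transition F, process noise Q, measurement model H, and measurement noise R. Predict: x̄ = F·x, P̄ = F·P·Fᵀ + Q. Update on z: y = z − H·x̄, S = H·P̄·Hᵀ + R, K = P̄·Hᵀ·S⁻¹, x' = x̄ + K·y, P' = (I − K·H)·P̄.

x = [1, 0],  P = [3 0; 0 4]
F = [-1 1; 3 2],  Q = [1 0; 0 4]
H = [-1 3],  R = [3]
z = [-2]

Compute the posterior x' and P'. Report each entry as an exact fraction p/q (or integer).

x̄ = F·x = [-1, 3]
P̄ = F·P·Fᵀ + Q = [8 -1; -1 47]
y = z − H·x̄ = [-12]
S = H·P̄·Hᵀ + R = [440]
K = P̄·Hᵀ·S⁻¹ = [-1/40; 71/220]
x' = x̄ + K·y = [-7/10, -48/55]
P' = (I − K·H)·P̄ = [309/40 51/20; 51/20 129/110]

x' = [-7/10, -48/55]
P' = [309/40 51/20; 51/20 129/110]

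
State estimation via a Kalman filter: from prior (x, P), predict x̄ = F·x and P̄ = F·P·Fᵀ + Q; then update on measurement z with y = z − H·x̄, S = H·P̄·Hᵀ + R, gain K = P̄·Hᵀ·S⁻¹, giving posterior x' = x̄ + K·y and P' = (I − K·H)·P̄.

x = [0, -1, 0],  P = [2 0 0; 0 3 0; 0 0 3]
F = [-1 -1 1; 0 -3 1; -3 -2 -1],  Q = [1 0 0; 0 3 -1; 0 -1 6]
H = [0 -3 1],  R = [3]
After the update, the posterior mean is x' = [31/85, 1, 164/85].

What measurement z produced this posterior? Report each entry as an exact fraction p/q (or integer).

z = [-1]

x̄ = F·x = [1, 3, 2]
P̄ = F·P·Fᵀ + Q = [9 12 9; 12 33 14; 9 14 39]
S = H·P̄·Hᵀ + R = [255]
K = P̄·Hᵀ·S⁻¹ = [-9/85; -1/3; -1/85]
x' − x̄ = [-54/85, -2, -6/85] = K·y
y = (KᵀK)⁻¹·Kᵀ·(x' − x̄) = [6]
z = y + H·x̄ = [6] + [-7] = [-1]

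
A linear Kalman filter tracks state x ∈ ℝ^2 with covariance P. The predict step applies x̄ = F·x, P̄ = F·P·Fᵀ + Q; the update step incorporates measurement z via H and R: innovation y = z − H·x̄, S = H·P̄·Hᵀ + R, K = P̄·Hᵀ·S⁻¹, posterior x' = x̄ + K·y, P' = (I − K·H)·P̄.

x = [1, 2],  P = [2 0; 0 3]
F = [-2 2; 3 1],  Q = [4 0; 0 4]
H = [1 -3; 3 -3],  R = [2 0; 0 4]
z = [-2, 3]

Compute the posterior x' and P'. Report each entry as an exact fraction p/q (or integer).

x' = [5926/2255, 3589/2255]
P' = [15324/11275 8436/11275; 8436/11275 6304/11275]

x̄ = F·x = [2, 5]
P̄ = F·P·Fᵀ + Q = [24 -6; -6 25]
y = z − H·x̄ = [11, 12]
S = H·P̄·Hᵀ + R = [287 369; 369 553]
K = P̄·Hᵀ·S⁻¹ = [-4992/11275 126/275; -5238/11275 39/275]
x' = x̄ + K·y = [5926/2255, 3589/2255]
P' = (I − K·H)·P̄ = [15324/11275 8436/11275; 8436/11275 6304/11275]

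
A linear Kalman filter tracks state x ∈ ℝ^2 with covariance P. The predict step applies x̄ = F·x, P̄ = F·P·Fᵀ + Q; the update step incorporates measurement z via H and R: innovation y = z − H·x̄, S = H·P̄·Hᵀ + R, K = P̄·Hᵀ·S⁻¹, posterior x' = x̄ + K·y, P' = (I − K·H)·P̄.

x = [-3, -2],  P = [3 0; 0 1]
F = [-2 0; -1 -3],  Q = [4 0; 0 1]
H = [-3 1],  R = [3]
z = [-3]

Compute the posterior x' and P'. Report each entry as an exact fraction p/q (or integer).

x' = [123/31, 543/62]
P' = [55/31 267/62; 267/62 1587/124]

x̄ = F·x = [6, 9]
P̄ = F·P·Fᵀ + Q = [16 6; 6 13]
y = z − H·x̄ = [6]
S = H·P̄·Hᵀ + R = [124]
K = P̄·Hᵀ·S⁻¹ = [-21/62; -5/124]
x' = x̄ + K·y = [123/31, 543/62]
P' = (I − K·H)·P̄ = [55/31 267/62; 267/62 1587/124]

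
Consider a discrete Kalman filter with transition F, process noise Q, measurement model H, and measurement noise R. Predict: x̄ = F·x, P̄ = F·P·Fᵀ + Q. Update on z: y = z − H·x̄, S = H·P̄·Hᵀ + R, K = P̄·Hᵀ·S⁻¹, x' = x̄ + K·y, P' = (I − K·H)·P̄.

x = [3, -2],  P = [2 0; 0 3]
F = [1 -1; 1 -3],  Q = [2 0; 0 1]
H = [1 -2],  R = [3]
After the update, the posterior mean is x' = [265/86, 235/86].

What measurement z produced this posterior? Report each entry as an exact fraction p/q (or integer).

x̄ = F·x = [5, 9]
P̄ = F·P·Fᵀ + Q = [7 11; 11 30]
S = H·P̄·Hᵀ + R = [86]
K = P̄·Hᵀ·S⁻¹ = [-15/86; -49/86]
x' − x̄ = [-165/86, -539/86] = K·y
y = (KᵀK)⁻¹·Kᵀ·(x' − x̄) = [11]
z = y + H·x̄ = [11] + [-13] = [-2]

z = [-2]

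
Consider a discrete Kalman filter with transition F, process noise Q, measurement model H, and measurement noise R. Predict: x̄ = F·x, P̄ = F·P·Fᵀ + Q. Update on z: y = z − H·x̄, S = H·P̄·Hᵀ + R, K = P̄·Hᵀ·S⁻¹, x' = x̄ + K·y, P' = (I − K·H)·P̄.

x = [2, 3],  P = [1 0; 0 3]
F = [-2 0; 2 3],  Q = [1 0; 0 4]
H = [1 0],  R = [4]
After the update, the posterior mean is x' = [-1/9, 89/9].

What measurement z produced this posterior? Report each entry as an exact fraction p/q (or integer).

z = [3]

x̄ = F·x = [-4, 13]
P̄ = F·P·Fᵀ + Q = [5 -4; -4 35]
S = H·P̄·Hᵀ + R = [9]
K = P̄·Hᵀ·S⁻¹ = [5/9; -4/9]
x' − x̄ = [35/9, -28/9] = K·y
y = (KᵀK)⁻¹·Kᵀ·(x' − x̄) = [7]
z = y + H·x̄ = [7] + [-4] = [3]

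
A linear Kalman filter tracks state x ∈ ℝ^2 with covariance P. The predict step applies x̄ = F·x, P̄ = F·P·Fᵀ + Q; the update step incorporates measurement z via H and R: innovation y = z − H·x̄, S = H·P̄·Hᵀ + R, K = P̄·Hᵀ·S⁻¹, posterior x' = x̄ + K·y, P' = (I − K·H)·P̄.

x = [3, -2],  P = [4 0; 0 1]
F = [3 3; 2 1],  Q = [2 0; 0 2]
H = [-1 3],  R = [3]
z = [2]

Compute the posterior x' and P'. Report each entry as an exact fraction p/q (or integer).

x' = [-61/59, 26/59]
P' = [1617/59 573/59; 573/59 221/59]

x̄ = F·x = [3, 4]
P̄ = F·P·Fᵀ + Q = [47 27; 27 19]
y = z − H·x̄ = [-7]
S = H·P̄·Hᵀ + R = [59]
K = P̄·Hᵀ·S⁻¹ = [34/59; 30/59]
x' = x̄ + K·y = [-61/59, 26/59]
P' = (I − K·H)·P̄ = [1617/59 573/59; 573/59 221/59]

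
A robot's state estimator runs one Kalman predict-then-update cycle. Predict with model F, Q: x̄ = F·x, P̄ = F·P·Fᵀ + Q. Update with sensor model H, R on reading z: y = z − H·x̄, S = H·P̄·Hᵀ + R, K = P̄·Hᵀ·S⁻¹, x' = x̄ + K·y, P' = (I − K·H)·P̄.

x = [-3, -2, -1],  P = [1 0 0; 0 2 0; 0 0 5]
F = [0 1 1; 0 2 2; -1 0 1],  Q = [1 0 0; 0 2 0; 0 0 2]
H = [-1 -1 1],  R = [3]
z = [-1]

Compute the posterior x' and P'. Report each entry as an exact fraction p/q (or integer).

x̄ = F·x = [-3, -6, 2]
P̄ = F·P·Fᵀ + Q = [8 14 5; 14 30 10; 5 10 8]
y = z − H·x̄ = [-12]
S = H·P̄·Hᵀ + R = [47]
K = P̄·Hᵀ·S⁻¹ = [-17/47; -34/47; -7/47]
x' = x̄ + K·y = [63/47, 126/47, 178/47]
P' = (I − K·H)·P̄ = [87/47 80/47 116/47; 80/47 254/47 232/47; 116/47 232/47 327/47]

x' = [63/47, 126/47, 178/47]
P' = [87/47 80/47 116/47; 80/47 254/47 232/47; 116/47 232/47 327/47]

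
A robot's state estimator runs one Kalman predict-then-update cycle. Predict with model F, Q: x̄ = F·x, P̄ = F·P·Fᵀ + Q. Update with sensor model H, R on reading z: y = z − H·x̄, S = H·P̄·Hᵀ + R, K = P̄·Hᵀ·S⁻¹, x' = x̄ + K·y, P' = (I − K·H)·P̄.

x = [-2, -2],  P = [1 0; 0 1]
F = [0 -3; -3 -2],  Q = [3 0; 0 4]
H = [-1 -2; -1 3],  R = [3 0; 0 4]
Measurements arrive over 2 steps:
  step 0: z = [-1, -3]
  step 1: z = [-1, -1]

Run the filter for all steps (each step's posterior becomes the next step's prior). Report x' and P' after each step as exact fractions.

step 0: x' = [9564/5015, -235/1003], P' = [7368/5015 48/1003; 48/1003 276/1003]
step 1: x' = [17727249/16739051, -1277558/16739051], P' = [21713136/16739051 622572/16739051; 622572/16739051 4618308/16739051]

step 0: x̄ = F·x = [6, 10]
step 0: P̄ = F·P·Fᵀ + Q = [12 6; 6 17]
step 0: y = z − H·x̄ = [25, -27]
step 0: S = H·P̄·Hᵀ + R = [107 -96; -96 133]
step 0: K = P̄·Hᵀ·S⁻¹ = [-2616/5015 -1662/5015; -200/1003 195/1003]
step 0: x' = x̄ + K·y = [9564/5015, -235/1003]
step 0: P' = (I − K·H)·P̄ = [7368/5015 48/1003; 48/1003 276/1003]
step 1: x̄ = F·x = [705/1003, -26342/5015]
step 1: P̄ = F·P·Fᵀ + Q = [5493/1003 2088/1003; 2088/1003 94772/5015]
step 1: y = z − H·x̄ = [-54174/5015, 77536/5015]
step 1: S = H·P̄·Hᵀ + R = [463358/5015 -551607/5015; -551607/5015 837833/5015]
step 1: K = P̄·Hᵀ·S⁻¹ = [-7652760/16739051 -708765/2391293; -3286396/16739051 472584/2391293]
step 1: x' = x̄ + K·y = [17727249/16739051, -1277558/16739051]
step 1: P' = (I − K·H)·P̄ = [21713136/16739051 622572/16739051; 622572/16739051 4618308/16739051]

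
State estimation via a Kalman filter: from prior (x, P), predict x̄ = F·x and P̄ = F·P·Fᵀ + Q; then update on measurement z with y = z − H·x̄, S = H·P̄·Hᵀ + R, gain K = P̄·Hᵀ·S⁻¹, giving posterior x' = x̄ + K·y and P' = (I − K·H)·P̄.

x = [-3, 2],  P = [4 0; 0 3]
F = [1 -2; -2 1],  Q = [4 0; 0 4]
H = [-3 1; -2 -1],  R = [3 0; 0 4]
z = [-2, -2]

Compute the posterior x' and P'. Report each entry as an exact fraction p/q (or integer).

x̄ = F·x = [-7, 8]
P̄ = F·P·Fᵀ + Q = [20 -14; -14 23]
y = z − H·x̄ = [-31, -8]
S = H·P̄·Hᵀ + R = [290 83; 83 51]
K = P̄·Hᵀ·S⁻¹ = [-1616/7901 -1398/7901; 2900/7901 -3945/7901]
x' = x̄ + K·y = [5973/7901, 4868/7901]
P' = (I − K·H)·P̄ = [2088/7901 1416/7901; 1416/7901 12948/7901]

x' = [5973/7901, 4868/7901]
P' = [2088/7901 1416/7901; 1416/7901 12948/7901]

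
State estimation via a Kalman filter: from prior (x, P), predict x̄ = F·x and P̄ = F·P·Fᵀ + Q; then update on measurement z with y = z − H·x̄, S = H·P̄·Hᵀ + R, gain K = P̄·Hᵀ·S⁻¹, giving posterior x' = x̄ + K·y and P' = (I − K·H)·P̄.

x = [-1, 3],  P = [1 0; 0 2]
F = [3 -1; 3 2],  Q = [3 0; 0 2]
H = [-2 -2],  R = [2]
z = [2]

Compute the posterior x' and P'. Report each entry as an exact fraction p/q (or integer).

x' = [-446/87, 119/29]
P' = [496/87 -159/29; -159/29 167/29]

x̄ = F·x = [-6, 3]
P̄ = F·P·Fᵀ + Q = [14 5; 5 19]
y = z − H·x̄ = [-4]
S = H·P̄·Hᵀ + R = [174]
K = P̄·Hᵀ·S⁻¹ = [-19/87; -8/29]
x' = x̄ + K·y = [-446/87, 119/29]
P' = (I − K·H)·P̄ = [496/87 -159/29; -159/29 167/29]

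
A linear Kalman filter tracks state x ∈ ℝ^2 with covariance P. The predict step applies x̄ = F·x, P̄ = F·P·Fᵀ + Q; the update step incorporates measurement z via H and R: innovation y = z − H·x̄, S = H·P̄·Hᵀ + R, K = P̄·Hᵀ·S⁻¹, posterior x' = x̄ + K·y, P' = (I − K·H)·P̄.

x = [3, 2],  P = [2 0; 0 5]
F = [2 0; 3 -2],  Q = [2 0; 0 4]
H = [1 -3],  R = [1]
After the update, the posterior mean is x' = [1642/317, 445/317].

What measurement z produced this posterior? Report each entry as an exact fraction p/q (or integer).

x̄ = F·x = [6, 5]
P̄ = F·P·Fᵀ + Q = [10 12; 12 42]
S = H·P̄·Hᵀ + R = [317]
K = P̄·Hᵀ·S⁻¹ = [-26/317; -114/317]
x' − x̄ = [-260/317, -1140/317] = K·y
y = (KᵀK)⁻¹·Kᵀ·(x' − x̄) = [10]
z = y + H·x̄ = [10] + [-9] = [1]

z = [1]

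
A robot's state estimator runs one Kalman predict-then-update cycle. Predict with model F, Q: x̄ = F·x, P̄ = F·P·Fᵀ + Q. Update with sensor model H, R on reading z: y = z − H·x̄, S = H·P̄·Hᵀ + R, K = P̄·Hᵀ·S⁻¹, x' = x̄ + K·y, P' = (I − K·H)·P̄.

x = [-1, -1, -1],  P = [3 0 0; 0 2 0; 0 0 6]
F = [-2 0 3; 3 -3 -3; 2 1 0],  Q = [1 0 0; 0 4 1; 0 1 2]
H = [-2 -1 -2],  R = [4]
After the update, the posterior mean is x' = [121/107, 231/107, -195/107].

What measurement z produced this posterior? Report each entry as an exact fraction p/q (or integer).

z = [-1]

x̄ = F·x = [-1, 3, -3]
P̄ = F·P·Fᵀ + Q = [67 -72 -12; -72 103 13; -12 13 16]
S = H·P̄·Hᵀ + R = [107]
K = P̄·Hᵀ·S⁻¹ = [-38/107; 15/107; -21/107]
x' − x̄ = [228/107, -90/107, 126/107] = K·y
y = (KᵀK)⁻¹·Kᵀ·(x' − x̄) = [-6]
z = y + H·x̄ = [-6] + [5] = [-1]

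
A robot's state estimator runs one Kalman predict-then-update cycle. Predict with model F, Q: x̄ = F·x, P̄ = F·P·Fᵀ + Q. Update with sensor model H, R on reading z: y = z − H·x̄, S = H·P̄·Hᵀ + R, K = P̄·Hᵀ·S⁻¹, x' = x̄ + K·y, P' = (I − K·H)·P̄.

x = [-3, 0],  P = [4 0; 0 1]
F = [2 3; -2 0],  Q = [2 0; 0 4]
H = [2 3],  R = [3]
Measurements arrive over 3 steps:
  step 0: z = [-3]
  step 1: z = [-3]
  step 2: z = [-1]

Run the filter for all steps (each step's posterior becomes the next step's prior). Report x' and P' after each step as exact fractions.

step 0: x' = [-72/11, 38/11], P' = [293/11 -584/33; -584/33 1196/99]
step 1: x' = [-2262/743, 792/743], P' = [17958/3715 -2388/743; -2388/743 5504/2229]
step 2: x' = [-2987896/863237, 1754280/863237], P' = [3949746/863237 -2596656/863237; -2596656/863237 1990796/863237]

step 0: x̄ = F·x = [-6, 6]
step 0: P̄ = F·P·Fᵀ + Q = [27 -16; -16 20]
step 0: y = z − H·x̄ = [-9]
step 0: S = H·P̄·Hᵀ + R = [99]
step 0: K = P̄·Hᵀ·S⁻¹ = [2/33; 28/99]
step 0: x' = x̄ + K·y = [-72/11, 38/11]
step 0: P' = (I − K·H)·P̄ = [293/11 -584/33; -584/33 1196/99]
step 1: x̄ = F·x = [-30/11, 144/11]
step 1: P̄ = F·P·Fᵀ + Q = [54/11 -4/11; -4/11 1216/11]
step 1: y = z − H·x̄ = [-405/11]
step 1: S = H·P̄·Hᵀ + R = [11145/11]
step 1: K = P̄·Hᵀ·S⁻¹ = [32/3715; 728/2229]
step 1: x' = x̄ + K·y = [-2262/743, 792/743]
step 1: P' = (I − K·H)·P̄ = [17958/3715 -2388/743; -2388/743 5504/2229]
step 2: x̄ = F·x = [-2148/743, 4524/743]
step 2: P̄ = F·P·Fᵀ + Q = [18542/3715 -192/3715; -192/3715 86692/3715]
step 2: y = z − H·x̄ = [-10019/743]
step 2: S = H·P̄·Hᵀ + R = [863237/3715]
step 2: K = P̄·Hᵀ·S⁻¹ = [36508/863237; 259692/863237]
step 2: x' = x̄ + K·y = [-2987896/863237, 1754280/863237]
step 2: P' = (I − K·H)·P̄ = [3949746/863237 -2596656/863237; -2596656/863237 1990796/863237]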